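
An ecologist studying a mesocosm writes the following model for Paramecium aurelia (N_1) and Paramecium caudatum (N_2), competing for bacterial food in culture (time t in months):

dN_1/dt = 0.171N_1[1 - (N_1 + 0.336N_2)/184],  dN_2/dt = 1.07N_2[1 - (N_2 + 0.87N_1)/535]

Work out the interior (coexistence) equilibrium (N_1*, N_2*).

Setting both brackets to zero gives the nullclines N_1 + 0.336N_2 = 184 and 0.87N_1 + N_2 = 535.
Substituting N_2 = 535 - 0.87N_1 into the first: N_1(1 - 0.336·0.87) = 184 - 0.336·535.
So N_1* = 4.24/0.708 = 5.99, and then N_2* = 535 - 0.87·5.99 = 530.

N_1* ≈ 5.99, N_2* ≈ 530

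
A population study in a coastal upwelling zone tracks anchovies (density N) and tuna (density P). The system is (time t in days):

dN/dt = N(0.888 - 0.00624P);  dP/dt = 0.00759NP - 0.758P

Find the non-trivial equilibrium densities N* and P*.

N* ≈ 99.9, P* ≈ 142

Set dP/dt = 0 with P > 0: 0.00759N - 0.758 = 0, so N* = 0.758/0.00759 = 99.9.
Set dN/dt = 0 with N > 0: 0.888 - 0.00624P = 0, so P* = 0.888/0.00624 = 142.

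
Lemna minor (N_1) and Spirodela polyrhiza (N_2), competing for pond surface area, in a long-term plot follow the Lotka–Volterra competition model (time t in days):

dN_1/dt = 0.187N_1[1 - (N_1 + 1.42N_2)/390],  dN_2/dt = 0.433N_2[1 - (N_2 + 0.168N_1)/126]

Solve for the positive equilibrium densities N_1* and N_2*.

Setting both brackets to zero gives the nullclines N_1 + 1.42N_2 = 390 and 0.168N_1 + N_2 = 126.
Substituting N_2 = 126 - 0.168N_1 into the first: N_1(1 - 1.42·0.168) = 390 - 1.42·126.
So N_1* = 211/0.761 = 277, and then N_2* = 126 - 0.168·277 = 79.4.

N_1* ≈ 277, N_2* ≈ 79.4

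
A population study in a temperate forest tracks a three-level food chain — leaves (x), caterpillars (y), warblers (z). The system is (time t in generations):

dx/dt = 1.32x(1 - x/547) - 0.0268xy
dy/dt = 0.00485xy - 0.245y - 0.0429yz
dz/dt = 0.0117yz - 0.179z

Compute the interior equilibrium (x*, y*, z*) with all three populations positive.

From dz/dt = 0: 0.0117y* = 0.179, so y* = 15.3.
From dx/dt = 0: 1.32(1 - x*/547) = 0.0268·15.3, giving x* = 547·(1 - 0.311) = 377.
From dy/dt = 0: 0.00485·377 - 0.245 = 0.0429z*, so z* = 1.58/0.0429 = 36.9.

x* ≈ 377, y* ≈ 15.3, z* ≈ 36.9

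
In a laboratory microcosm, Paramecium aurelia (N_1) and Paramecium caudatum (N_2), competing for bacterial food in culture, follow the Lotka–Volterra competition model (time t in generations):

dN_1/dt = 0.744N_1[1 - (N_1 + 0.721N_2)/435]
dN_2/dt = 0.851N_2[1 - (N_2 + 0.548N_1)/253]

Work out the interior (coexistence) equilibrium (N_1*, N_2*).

Setting both brackets to zero gives the nullclines N_1 + 0.721N_2 = 435 and 0.548N_1 + N_2 = 253.
Substituting N_2 = 253 - 0.548N_1 into the first: N_1(1 - 0.721·0.548) = 435 - 0.721·253.
So N_1* = 253/0.605 = 418, and then N_2* = 253 - 0.548·418 = 24.2.

N_1* ≈ 418, N_2* ≈ 24.2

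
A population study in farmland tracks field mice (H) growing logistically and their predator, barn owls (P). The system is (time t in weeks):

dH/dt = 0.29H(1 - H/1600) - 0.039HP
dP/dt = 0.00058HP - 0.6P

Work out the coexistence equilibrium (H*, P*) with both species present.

H* ≈ 1030, P* ≈ 2.63

From dP/dt = 0 with P > 0: 0.00058H* = 0.6, so H* = 1030.
Substitute into dH/dt = 0: 0.29(1 - 1030/1600) = 0.039P*.
The bracket is 0.353, giving P* = 0.103/0.039 = 2.63.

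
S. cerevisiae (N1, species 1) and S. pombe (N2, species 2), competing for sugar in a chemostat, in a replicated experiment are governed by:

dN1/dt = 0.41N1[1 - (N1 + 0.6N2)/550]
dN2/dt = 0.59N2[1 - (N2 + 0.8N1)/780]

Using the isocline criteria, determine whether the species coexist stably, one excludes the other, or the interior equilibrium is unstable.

stable coexistence

Compare the nullcline intercepts: K1/α12 = 550/0.6 = 917 > K2 = 780; K2/α21 = 780/0.8 = 975 > K1 = 550.
Since both inequalities hold, each species can invade when rare, so the interior equilibrium is stable.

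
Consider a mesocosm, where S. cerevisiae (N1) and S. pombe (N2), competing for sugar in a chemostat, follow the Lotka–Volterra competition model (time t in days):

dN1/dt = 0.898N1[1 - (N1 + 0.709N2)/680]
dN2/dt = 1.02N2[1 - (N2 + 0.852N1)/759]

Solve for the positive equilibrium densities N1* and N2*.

Setting both brackets to zero gives the nullclines N1 + 0.709N2 = 680 and 0.852N1 + N2 = 759.
Substituting N2 = 759 - 0.852N1 into the first: N1(1 - 0.709·0.852) = 680 - 0.709·759.
So N1* = 142/0.396 = 358, and then N2* = 759 - 0.852·358 = 454.

N1* ≈ 358, N2* ≈ 454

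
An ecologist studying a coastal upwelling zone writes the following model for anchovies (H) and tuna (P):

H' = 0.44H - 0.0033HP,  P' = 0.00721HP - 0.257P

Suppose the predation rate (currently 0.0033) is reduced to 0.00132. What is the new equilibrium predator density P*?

At the interior fixed point, setting dH/dt = 0 with H > 0 fixes P* = (prey growth rate)/(HP coefficient) — independent of the other coefficients.
With the change, P* = 0.44/0.00132 = 333; it rises from 133.

P* ≈ 333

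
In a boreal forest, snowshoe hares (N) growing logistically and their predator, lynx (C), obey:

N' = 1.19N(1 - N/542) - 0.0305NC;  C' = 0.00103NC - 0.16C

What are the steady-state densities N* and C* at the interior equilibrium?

N* ≈ 155, C* ≈ 27.8

From dC/dt = 0 with C > 0: 0.00103N* = 0.16, so N* = 155.
Substitute into dN/dt = 0: 1.19(1 - 155/542) = 0.0305C*.
The bracket is 0.713, giving C* = 0.849/0.0305 = 27.8.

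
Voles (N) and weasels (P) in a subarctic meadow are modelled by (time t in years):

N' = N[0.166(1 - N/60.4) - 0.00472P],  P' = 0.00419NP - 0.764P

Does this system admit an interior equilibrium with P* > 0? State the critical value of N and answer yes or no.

Threshold N = 182; K < 182, so no, the predator goes extinct.

The predator equation gives dP/dt > 0 only when N > 0.764/0.00419 = 182.
Without the predator, N → K = 60.4. Since 60.4 < 182, the predator cannot invade.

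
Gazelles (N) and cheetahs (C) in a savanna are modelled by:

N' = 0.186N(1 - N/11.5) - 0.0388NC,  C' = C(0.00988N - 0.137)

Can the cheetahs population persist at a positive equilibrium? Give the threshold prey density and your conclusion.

Threshold N = 13.9; K < 13.9, so no, the predator goes extinct.

The predator equation gives dC/dt > 0 only when N > 0.137/0.00988 = 13.9.
Without the predator, N → K = 11.5. Since 11.5 < 13.9, the predator cannot invade.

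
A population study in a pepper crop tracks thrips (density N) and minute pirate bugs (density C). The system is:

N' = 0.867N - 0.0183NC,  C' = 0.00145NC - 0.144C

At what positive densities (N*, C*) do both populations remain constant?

N* ≈ 99.3, C* ≈ 47.4

Set dC/dt = 0 with C > 0: 0.00145N - 0.144 = 0, so N* = 0.144/0.00145 = 99.3.
Set dN/dt = 0 with N > 0: 0.867 - 0.0183C = 0, so C* = 0.867/0.0183 = 47.4.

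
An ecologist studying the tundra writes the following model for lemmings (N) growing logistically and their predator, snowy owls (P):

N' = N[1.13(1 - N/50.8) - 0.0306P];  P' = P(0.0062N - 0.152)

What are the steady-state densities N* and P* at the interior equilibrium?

From dP/dt = 0 with P > 0: 0.0062N* = 0.152, so N* = 24.5.
Substitute into dN/dt = 0: 1.13(1 - 24.5/50.8) = 0.0306P*.
The bracket is 0.517, giving P* = 0.585/0.0306 = 19.1.

N* ≈ 24.5, P* ≈ 19.1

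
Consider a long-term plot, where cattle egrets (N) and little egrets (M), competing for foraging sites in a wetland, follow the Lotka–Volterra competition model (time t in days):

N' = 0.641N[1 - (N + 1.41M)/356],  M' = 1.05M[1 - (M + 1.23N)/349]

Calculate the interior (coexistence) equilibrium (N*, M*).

Setting both brackets to zero gives the nullclines N + 1.41M = 356 and 1.23N + M = 349.
Substituting M = 349 - 1.23N into the first: N(1 - 1.41·1.23) = 356 - 1.41·349.
So N* = -136/-0.734 = 185, and then M* = 349 - 1.23·185 = 121.

N* ≈ 185, M* ≈ 121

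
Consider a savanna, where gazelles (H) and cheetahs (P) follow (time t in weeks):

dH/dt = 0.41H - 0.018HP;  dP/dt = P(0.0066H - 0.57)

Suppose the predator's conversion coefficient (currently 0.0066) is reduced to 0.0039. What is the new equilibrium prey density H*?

At the interior fixed point, setting dP/dt = 0 with P > 0 fixes H* = (predator death rate)/(HP coefficient) — independent of the other coefficients.
With the change, H* = 0.57/0.0039 = 146; it rises from 86.4.

H* ≈ 146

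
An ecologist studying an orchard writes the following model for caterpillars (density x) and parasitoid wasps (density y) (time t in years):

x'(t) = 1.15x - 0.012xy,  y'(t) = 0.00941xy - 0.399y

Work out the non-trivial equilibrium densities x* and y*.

x* ≈ 42.4, y* ≈ 95.8

Set dy/dt = 0 with y > 0: 0.00941x - 0.399 = 0, so x* = 0.399/0.00941 = 42.4.
Set dx/dt = 0 with x > 0: 1.15 - 0.012y = 0, so y* = 1.15/0.012 = 95.8.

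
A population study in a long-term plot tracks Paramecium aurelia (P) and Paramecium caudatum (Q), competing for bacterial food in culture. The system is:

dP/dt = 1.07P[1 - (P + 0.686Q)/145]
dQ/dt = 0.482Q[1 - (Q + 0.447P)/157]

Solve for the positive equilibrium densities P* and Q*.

Setting both brackets to zero gives the nullclines P + 0.686Q = 145 and 0.447P + Q = 157.
Substituting Q = 157 - 0.447P into the first: P(1 - 0.686·0.447) = 145 - 0.686·157.
So P* = 37.3/0.693 = 53.8, and then Q* = 157 - 0.447·53.8 = 133.

P* ≈ 53.8, Q* ≈ 133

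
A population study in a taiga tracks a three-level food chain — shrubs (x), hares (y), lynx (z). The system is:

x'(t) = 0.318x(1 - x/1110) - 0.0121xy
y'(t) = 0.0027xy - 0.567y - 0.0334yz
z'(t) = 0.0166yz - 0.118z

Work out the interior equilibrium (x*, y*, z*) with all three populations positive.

From dz/dt = 0: 0.0166y* = 0.118, so y* = 7.11.
From dx/dt = 0: 0.318(1 - x*/1110) = 0.0121·7.11, giving x* = 1110·(1 - 0.27) = 810.
From dy/dt = 0: 0.0027·810 - 0.567 = 0.0334z*, so z* = 1.62/0.0334 = 48.5.

x* ≈ 810, y* ≈ 7.11, z* ≈ 48.5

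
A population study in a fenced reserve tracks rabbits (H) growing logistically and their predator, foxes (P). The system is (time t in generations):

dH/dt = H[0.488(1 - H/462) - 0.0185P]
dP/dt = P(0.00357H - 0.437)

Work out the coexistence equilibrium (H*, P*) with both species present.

H* ≈ 122, P* ≈ 19.4

From dP/dt = 0 with P > 0: 0.00357H* = 0.437, so H* = 122.
Substitute into dH/dt = 0: 0.488(1 - 122/462) = 0.0185P*.
The bracket is 0.735, giving P* = 0.359/0.0185 = 19.4.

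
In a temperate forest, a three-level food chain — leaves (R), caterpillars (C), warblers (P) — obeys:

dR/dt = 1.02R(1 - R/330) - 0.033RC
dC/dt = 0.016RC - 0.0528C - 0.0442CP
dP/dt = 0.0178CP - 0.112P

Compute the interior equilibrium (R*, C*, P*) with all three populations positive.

From dP/dt = 0: 0.0178C* = 0.112, so C* = 6.29.
From dR/dt = 0: 1.02(1 - R*/330) = 0.033·6.29, giving R* = 330·(1 - 0.204) = 263.
From dC/dt = 0: 0.016·263 - 0.0528 = 0.0442P*, so P* = 4.15/0.0442 = 93.9.

R* ≈ 263, C* ≈ 6.29, P* ≈ 93.9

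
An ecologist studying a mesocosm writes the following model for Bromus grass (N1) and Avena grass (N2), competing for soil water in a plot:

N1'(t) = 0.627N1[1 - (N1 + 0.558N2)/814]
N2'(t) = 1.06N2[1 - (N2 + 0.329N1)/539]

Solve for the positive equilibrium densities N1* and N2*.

N1* ≈ 629, N2* ≈ 332

Setting both brackets to zero gives the nullclines N1 + 0.558N2 = 814 and 0.329N1 + N2 = 539.
Substituting N2 = 539 - 0.329N1 into the first: N1(1 - 0.558·0.329) = 814 - 0.558·539.
So N1* = 513/0.816 = 629, and then N2* = 539 - 0.329·629 = 332.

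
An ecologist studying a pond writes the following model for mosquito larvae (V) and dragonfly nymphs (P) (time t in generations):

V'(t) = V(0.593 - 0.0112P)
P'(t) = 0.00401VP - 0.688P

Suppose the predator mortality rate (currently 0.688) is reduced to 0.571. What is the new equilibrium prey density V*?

At the interior fixed point, setting dP/dt = 0 with P > 0 fixes V* = (predator death rate)/(VP coefficient) — independent of the other coefficients.
With the change, V* = 0.571/0.00401 = 142; it falls from 172.

V* ≈ 142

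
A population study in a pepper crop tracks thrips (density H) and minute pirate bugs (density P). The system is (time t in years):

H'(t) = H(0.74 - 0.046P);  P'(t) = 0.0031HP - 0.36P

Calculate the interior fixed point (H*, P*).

H* ≈ 116, P* ≈ 16.1

Set dP/dt = 0 with P > 0: 0.0031H - 0.36 = 0, so H* = 0.36/0.0031 = 116.
Set dH/dt = 0 with H > 0: 0.74 - 0.046P = 0, so P* = 0.74/0.046 = 16.1.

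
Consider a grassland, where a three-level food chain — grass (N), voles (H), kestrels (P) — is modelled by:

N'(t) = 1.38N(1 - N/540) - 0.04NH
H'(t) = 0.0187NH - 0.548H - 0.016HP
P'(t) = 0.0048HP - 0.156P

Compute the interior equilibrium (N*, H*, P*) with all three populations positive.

From dP/dt = 0: 0.0048H* = 0.156, so H* = 32.5.
From dN/dt = 0: 1.38(1 - N*/540) = 0.04·32.5, giving N* = 540·(1 - 0.942) = 31.3.
From dH/dt = 0: 0.0187·31.3 - 0.548 = 0.016P*, so P* = 0.0374/0.016 = 2.34.

N* ≈ 31.3, H* ≈ 32.5, P* ≈ 2.34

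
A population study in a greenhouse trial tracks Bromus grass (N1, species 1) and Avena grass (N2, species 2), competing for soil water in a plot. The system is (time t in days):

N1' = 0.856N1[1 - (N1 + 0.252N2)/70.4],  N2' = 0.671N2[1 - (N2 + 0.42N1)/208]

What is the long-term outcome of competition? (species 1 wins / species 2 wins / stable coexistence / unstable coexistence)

stable coexistence

Compare the nullcline intercepts: K1/α12 = 70.4/0.252 = 279 > K2 = 208; K2/α21 = 208/0.42 = 495 > K1 = 70.4.
Since both inequalities hold, each species can invade when rare, so the interior equilibrium is stable.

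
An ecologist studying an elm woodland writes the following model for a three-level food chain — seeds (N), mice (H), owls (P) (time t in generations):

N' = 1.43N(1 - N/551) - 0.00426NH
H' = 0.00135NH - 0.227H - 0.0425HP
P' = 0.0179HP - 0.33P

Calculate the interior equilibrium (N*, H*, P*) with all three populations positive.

N* ≈ 521, H* ≈ 18.4, P* ≈ 11.2

From dP/dt = 0: 0.0179H* = 0.33, so H* = 18.4.
From dN/dt = 0: 1.43(1 - N*/551) = 0.00426·18.4, giving N* = 551·(1 - 0.0549) = 521.
From dH/dt = 0: 0.00135·521 - 0.227 = 0.0425P*, so P* = 0.476/0.0425 = 11.2.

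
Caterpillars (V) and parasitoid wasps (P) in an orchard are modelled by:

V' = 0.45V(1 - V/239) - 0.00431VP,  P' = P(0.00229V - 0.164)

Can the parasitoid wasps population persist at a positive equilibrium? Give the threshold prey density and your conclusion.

Threshold V = 71.6; K > 71.6, so yes, the predator persists.

The predator equation gives dP/dt > 0 only when V > 0.164/0.00229 = 71.6.
Without the predator, V → K = 239. Since 239 > 71.6, the predator can invade and persist.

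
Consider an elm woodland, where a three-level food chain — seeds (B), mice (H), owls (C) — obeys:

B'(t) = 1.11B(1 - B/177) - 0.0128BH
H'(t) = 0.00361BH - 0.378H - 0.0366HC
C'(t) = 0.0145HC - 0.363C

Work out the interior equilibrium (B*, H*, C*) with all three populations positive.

From dC/dt = 0: 0.0145H* = 0.363, so H* = 25.
From dB/dt = 0: 1.11(1 - B*/177) = 0.0128·25, giving B* = 177·(1 - 0.289) = 126.
From dH/dt = 0: 0.00361·126 - 0.378 = 0.0366C*, so C* = 0.0765/0.0366 = 2.09.

B* ≈ 126, H* ≈ 25, C* ≈ 2.09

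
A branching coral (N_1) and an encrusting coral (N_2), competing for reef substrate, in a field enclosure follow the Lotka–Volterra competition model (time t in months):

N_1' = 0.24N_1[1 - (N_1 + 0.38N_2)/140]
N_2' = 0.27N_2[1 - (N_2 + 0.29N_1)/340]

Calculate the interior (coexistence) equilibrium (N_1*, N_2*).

N_1* ≈ 12.1, N_2* ≈ 336

Setting both brackets to zero gives the nullclines N_1 + 0.38N_2 = 140 and 0.29N_1 + N_2 = 340.
Substituting N_2 = 340 - 0.29N_1 into the first: N_1(1 - 0.38·0.29) = 140 - 0.38·340.
So N_1* = 10.8/0.89 = 12.1, and then N_2* = 340 - 0.29·12.1 = 336.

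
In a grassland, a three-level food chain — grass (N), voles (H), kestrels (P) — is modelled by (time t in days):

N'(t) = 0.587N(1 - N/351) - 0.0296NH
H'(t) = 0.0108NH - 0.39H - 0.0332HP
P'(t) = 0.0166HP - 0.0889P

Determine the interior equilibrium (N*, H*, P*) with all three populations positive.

From dP/dt = 0: 0.0166H* = 0.0889, so H* = 5.36.
From dN/dt = 0: 0.587(1 - N*/351) = 0.0296·5.36, giving N* = 351·(1 - 0.27) = 256.
From dH/dt = 0: 0.0108·256 - 0.39 = 0.0332P*, so P* = 2.38/0.0332 = 71.6.

N* ≈ 256, H* ≈ 5.36, P* ≈ 71.6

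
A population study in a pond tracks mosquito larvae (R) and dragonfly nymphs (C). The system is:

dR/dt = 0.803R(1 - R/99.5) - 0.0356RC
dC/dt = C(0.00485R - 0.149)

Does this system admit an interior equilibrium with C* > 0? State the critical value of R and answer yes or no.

Threshold R = 30.7; K > 30.7, so yes, the predator persists.

The predator equation gives dC/dt > 0 only when R > 0.149/0.00485 = 30.7.
Without the predator, R → K = 99.5. Since 99.5 > 30.7, the predator can invade and persist.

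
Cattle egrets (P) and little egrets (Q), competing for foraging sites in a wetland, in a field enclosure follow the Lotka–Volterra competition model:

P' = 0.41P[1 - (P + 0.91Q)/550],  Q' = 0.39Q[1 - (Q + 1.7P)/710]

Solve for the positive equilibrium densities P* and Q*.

Setting both brackets to zero gives the nullclines P + 0.91Q = 550 and 1.7P + Q = 710.
Substituting Q = 710 - 1.7P into the first: P(1 - 0.91·1.7) = 550 - 0.91·710.
So P* = -96.1/-0.547 = 176, and then Q* = 710 - 1.7·176 = 411.

P* ≈ 176, Q* ≈ 411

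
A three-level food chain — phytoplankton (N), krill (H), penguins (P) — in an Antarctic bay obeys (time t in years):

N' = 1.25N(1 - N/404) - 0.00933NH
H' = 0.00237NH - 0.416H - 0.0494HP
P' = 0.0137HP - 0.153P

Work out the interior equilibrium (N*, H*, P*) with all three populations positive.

From dP/dt = 0: 0.0137H* = 0.153, so H* = 11.2.
From dN/dt = 0: 1.25(1 - N*/404) = 0.00933·11.2, giving N* = 404·(1 - 0.0834) = 370.
From dH/dt = 0: 0.00237·370 - 0.416 = 0.0494P*, so P* = 0.462/0.0494 = 9.35.

N* ≈ 370, H* ≈ 11.2, P* ≈ 9.35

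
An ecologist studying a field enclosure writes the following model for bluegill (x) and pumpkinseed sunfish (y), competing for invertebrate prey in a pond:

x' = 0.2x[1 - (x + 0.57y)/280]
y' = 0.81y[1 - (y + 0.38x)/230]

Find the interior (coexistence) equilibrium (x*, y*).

x* ≈ 190, y* ≈ 158

Setting both brackets to zero gives the nullclines x + 0.57y = 280 and 0.38x + y = 230.
Substituting y = 230 - 0.38x into the first: x(1 - 0.57·0.38) = 280 - 0.57·230.
So x* = 149/0.783 = 190, and then y* = 230 - 0.38·190 = 158.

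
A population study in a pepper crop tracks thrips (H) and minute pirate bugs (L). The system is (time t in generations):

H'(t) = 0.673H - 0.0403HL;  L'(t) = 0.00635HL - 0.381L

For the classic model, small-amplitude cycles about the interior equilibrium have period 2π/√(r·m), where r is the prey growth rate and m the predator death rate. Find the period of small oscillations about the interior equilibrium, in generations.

T ≈ 12.4 generations

Here r = 0.673 and m = 0.381, so r·m = 0.256.
ω = √0.256 = 0.506 per generation, hence T = 2π/ω ≈ 12.4 generations.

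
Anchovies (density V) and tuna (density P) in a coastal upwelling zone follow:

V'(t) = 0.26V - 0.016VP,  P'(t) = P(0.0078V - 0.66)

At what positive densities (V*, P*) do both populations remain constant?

Set dP/dt = 0 with P > 0: 0.0078V - 0.66 = 0, so V* = 0.66/0.0078 = 84.6.
Set dV/dt = 0 with V > 0: 0.26 - 0.016P = 0, so P* = 0.26/0.016 = 16.2.

V* ≈ 84.6, P* ≈ 16.2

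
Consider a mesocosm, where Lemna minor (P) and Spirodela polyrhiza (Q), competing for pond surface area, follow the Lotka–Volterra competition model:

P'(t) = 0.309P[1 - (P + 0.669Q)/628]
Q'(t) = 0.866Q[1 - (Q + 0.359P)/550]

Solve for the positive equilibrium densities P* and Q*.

Setting both brackets to zero gives the nullclines P + 0.669Q = 628 and 0.359P + Q = 550.
Substituting Q = 550 - 0.359P into the first: P(1 - 0.669·0.359) = 628 - 0.669·550.
So P* = 260/0.76 = 342, and then Q* = 550 - 0.359·342 = 427.

P* ≈ 342, Q* ≈ 427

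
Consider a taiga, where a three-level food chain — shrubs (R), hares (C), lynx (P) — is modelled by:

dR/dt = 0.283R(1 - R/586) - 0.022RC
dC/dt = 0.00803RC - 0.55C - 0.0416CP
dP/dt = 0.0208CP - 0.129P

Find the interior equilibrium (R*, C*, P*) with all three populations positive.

R* ≈ 303, C* ≈ 6.2, P* ≈ 45.4

From dP/dt = 0: 0.0208C* = 0.129, so C* = 6.2.
From dR/dt = 0: 0.283(1 - R*/586) = 0.022·6.2, giving R* = 586·(1 - 0.482) = 303.
From dC/dt = 0: 0.00803·303 - 0.55 = 0.0416P*, so P* = 1.89/0.0416 = 45.4.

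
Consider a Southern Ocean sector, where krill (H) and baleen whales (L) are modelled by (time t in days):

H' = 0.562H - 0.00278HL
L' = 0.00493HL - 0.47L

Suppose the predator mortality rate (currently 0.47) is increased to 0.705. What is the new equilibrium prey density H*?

At the interior fixed point, setting dL/dt = 0 with L > 0 fixes H* = (predator death rate)/(HL coefficient) — independent of the other coefficients.
With the change, H* = 0.705/0.00493 = 143; it rises from 95.3.

H* ≈ 143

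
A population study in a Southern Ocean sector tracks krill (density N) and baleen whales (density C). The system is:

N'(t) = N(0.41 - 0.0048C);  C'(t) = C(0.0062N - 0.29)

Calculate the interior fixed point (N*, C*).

N* ≈ 46.8, C* ≈ 85.4

Set dC/dt = 0 with C > 0: 0.0062N - 0.29 = 0, so N* = 0.29/0.0062 = 46.8.
Set dN/dt = 0 with N > 0: 0.41 - 0.0048C = 0, so C* = 0.41/0.0048 = 85.4.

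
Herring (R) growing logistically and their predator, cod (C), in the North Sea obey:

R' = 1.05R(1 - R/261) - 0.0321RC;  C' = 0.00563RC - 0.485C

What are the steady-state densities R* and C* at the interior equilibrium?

From dC/dt = 0 with C > 0: 0.00563R* = 0.485, so R* = 86.1.
Substitute into dR/dt = 0: 1.05(1 - 86.1/261) = 0.0321C*.
The bracket is 0.67, giving C* = 0.703/0.0321 = 21.9.

R* ≈ 86.1, C* ≈ 21.9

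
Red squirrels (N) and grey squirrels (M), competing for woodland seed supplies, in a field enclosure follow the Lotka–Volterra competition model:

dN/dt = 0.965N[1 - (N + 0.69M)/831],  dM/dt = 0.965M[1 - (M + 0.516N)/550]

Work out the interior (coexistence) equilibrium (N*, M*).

Setting both brackets to zero gives the nullclines N + 0.69M = 831 and 0.516N + M = 550.
Substituting M = 550 - 0.516N into the first: N(1 - 0.69·0.516) = 831 - 0.69·550.
So N* = 452/0.644 = 701, and then M* = 550 - 0.516·701 = 188.

N* ≈ 701, M* ≈ 188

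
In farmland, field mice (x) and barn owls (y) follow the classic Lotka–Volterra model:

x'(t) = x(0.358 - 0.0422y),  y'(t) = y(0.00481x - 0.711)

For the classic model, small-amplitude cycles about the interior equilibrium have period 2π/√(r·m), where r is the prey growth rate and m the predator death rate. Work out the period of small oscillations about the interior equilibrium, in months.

T ≈ 12.5 months

Here r = 0.358 and m = 0.711, so r·m = 0.255.
ω = √0.255 = 0.505 per month, hence T = 2π/ω ≈ 12.5 months.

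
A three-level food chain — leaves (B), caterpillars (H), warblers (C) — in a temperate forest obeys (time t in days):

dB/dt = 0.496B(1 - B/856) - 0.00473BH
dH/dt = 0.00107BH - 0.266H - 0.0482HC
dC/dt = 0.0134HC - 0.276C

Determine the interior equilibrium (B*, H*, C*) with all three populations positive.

From dC/dt = 0: 0.0134H* = 0.276, so H* = 20.6.
From dB/dt = 0: 0.496(1 - B*/856) = 0.00473·20.6, giving B* = 856·(1 - 0.196) = 688.
From dH/dt = 0: 0.00107·688 - 0.266 = 0.0482C*, so C* = 0.47/0.0482 = 9.75.

B* ≈ 688, H* ≈ 20.6, C* ≈ 9.75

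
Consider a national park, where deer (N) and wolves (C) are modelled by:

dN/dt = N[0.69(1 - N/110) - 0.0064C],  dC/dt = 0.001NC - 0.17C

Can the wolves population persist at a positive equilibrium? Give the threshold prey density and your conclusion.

Threshold N = 170; K < 170, so no, the predator goes extinct.

The predator equation gives dC/dt > 0 only when N > 0.17/0.001 = 170.
Without the predator, N → K = 110. Since 110 < 170, the predator cannot invade.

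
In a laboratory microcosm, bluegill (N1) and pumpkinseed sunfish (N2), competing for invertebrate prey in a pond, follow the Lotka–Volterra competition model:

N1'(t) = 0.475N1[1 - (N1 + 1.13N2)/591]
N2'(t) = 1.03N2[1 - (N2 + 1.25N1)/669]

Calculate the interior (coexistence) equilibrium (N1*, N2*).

Setting both brackets to zero gives the nullclines N1 + 1.13N2 = 591 and 1.25N1 + N2 = 669.
Substituting N2 = 669 - 1.25N1 into the first: N1(1 - 1.13·1.25) = 591 - 1.13·669.
So N1* = -165/-0.412 = 400, and then N2* = 669 - 1.25·400 = 169.

N1* ≈ 400, N2* ≈ 169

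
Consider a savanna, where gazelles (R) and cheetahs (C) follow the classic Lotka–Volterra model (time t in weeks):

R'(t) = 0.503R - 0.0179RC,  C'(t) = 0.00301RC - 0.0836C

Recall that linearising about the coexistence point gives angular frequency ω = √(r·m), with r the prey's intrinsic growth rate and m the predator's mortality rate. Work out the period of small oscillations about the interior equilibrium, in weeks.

T ≈ 30.6 weeks

Here r = 0.503 and m = 0.0836, so r·m = 0.0421.
ω = √0.0421 = 0.205 per week, hence T = 2π/ω ≈ 30.6 weeks.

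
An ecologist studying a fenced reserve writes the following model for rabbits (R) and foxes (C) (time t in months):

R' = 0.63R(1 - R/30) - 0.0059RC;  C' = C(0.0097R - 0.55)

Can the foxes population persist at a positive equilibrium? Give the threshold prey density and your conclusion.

The predator equation gives dC/dt > 0 only when R > 0.55/0.0097 = 56.7.
Without the predator, R → K = 30. Since 30 < 56.7, the predator cannot invade.

Threshold R = 56.7; K < 56.7, so no, the predator goes extinct.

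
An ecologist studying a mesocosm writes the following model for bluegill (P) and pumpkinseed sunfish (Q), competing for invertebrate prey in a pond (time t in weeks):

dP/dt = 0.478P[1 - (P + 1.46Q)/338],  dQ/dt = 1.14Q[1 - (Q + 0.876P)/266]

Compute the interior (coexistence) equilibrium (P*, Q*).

Setting both brackets to zero gives the nullclines P + 1.46Q = 338 and 0.876P + Q = 266.
Substituting Q = 266 - 0.876P into the first: P(1 - 1.46·0.876) = 338 - 1.46·266.
So P* = -50.4/-0.279 = 181, and then Q* = 266 - 0.876·181 = 108.

P* ≈ 181, Q* ≈ 108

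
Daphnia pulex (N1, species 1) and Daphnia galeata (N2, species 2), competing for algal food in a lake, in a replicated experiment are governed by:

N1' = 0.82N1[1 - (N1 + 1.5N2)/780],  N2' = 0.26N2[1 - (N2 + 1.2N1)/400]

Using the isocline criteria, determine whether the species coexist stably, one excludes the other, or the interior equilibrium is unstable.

Compare the nullcline intercepts: K1/α12 = 780/1.5 = 520 > K2 = 400; K2/α21 = 400/1.2 = 333 < K1 = 780.
Since the inequalities point opposite ways, species 1 can invade but species 2 cannot.

species 1 excludes species 2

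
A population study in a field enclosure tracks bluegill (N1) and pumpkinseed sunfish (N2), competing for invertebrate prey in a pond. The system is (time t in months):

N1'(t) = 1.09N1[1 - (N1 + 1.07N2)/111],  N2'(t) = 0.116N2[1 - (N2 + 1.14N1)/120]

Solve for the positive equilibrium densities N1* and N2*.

Setting both brackets to zero gives the nullclines N1 + 1.07N2 = 111 and 1.14N1 + N2 = 120.
Substituting N2 = 120 - 1.14N1 into the first: N1(1 - 1.07·1.14) = 111 - 1.07·120.
So N1* = -17.4/-0.22 = 79.2, and then N2* = 120 - 1.14·79.2 = 29.8.

N1* ≈ 79.2, N2* ≈ 29.8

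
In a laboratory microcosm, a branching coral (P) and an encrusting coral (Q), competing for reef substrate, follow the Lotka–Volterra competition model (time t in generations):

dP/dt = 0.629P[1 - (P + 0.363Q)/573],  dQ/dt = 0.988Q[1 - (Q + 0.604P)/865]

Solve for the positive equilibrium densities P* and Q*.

Setting both brackets to zero gives the nullclines P + 0.363Q = 573 and 0.604P + Q = 865.
Substituting Q = 865 - 0.604P into the first: P(1 - 0.363·0.604) = 573 - 0.363·865.
So P* = 259/0.781 = 332, and then Q* = 865 - 0.604·332 = 665.

P* ≈ 332, Q* ≈ 665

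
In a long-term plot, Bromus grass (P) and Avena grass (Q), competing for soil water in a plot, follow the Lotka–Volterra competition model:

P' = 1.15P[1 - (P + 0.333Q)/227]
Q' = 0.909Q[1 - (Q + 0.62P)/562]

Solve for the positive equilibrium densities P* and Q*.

P* ≈ 50.2, Q* ≈ 531

Setting both brackets to zero gives the nullclines P + 0.333Q = 227 and 0.62P + Q = 562.
Substituting Q = 562 - 0.62P into the first: P(1 - 0.333·0.62) = 227 - 0.333·562.
So P* = 39.9/0.794 = 50.2, and then Q* = 562 - 0.62·50.2 = 531.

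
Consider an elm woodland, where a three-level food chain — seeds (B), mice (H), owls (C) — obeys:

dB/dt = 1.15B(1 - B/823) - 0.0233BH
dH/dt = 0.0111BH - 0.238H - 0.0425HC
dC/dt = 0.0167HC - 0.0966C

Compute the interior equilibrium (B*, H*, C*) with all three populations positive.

B* ≈ 727, H* ≈ 5.78, C* ≈ 184

From dC/dt = 0: 0.0167H* = 0.0966, so H* = 5.78.
From dB/dt = 0: 1.15(1 - B*/823) = 0.0233·5.78, giving B* = 823·(1 - 0.117) = 727.
From dH/dt = 0: 0.0111·727 - 0.238 = 0.0425C*, so C* = 7.83/0.0425 = 184.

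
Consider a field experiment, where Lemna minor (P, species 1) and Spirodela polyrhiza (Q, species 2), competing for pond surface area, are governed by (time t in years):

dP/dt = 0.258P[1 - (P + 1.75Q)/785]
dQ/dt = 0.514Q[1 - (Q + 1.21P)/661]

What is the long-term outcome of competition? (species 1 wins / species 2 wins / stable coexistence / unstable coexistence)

Compare the nullcline intercepts: K1/α12 = 785/1.75 = 449 < K2 = 661; K2/α21 = 661/1.21 = 546 < K1 = 785.
Since both are reversed, neither can invade when rare; the interior point is a saddle.

unstable coexistence (outcome depends on initial conditions)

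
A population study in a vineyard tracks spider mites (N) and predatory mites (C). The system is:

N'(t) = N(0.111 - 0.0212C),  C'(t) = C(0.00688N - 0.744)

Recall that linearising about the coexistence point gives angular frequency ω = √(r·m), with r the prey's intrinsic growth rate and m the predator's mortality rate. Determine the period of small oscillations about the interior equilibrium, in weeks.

Here r = 0.111 and m = 0.744, so r·m = 0.0826.
ω = √0.0826 = 0.287 per week, hence T = 2π/ω ≈ 21.9 weeks.

T ≈ 21.9 weeks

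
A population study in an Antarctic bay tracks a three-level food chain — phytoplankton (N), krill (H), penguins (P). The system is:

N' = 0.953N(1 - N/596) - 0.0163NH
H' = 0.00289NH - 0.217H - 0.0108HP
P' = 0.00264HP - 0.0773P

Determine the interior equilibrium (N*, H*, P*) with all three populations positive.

From dP/dt = 0: 0.00264H* = 0.0773, so H* = 29.3.
From dN/dt = 0: 0.953(1 - N*/596) = 0.0163·29.3, giving N* = 596·(1 - 0.501) = 298.
From dH/dt = 0: 0.00289·298 - 0.217 = 0.0108P*, so P* = 0.643/0.0108 = 59.5.

N* ≈ 298, H* ≈ 29.3, P* ≈ 59.5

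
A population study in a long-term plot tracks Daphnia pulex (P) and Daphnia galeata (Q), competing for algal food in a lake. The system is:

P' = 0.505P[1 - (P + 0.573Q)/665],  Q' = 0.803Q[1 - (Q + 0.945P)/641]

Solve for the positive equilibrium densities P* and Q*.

P* ≈ 649, Q* ≈ 27.4

Setting both brackets to zero gives the nullclines P + 0.573Q = 665 and 0.945P + Q = 641.
Substituting Q = 641 - 0.945P into the first: P(1 - 0.573·0.945) = 665 - 0.573·641.
So P* = 298/0.459 = 649, and then Q* = 641 - 0.945·649 = 27.4.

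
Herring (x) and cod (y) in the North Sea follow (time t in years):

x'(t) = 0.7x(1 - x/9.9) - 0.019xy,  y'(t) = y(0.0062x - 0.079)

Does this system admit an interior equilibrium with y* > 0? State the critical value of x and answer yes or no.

The predator equation gives dy/dt > 0 only when x > 0.079/0.0062 = 12.7.
Without the predator, x → K = 9.9. Since 9.9 < 12.7, the predator cannot invade.

Threshold x = 12.7; K < 12.7, so no, the predator goes extinct.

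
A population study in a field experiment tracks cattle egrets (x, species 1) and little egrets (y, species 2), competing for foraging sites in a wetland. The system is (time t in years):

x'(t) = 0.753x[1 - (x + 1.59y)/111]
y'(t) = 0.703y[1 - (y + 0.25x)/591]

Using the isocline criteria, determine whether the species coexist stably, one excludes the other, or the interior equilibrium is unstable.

Compare the nullcline intercepts: K1/α12 = 111/1.59 = 69.8 < K2 = 591; K2/α21 = 591/0.25 = 2360 > K1 = 111.
Since the inequalities point opposite ways, species 2 can invade but species 1 cannot.

species 2 excludes species 1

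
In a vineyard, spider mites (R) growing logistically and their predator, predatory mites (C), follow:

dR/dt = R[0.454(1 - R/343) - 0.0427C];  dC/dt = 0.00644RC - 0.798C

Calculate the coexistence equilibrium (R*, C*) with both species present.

From dC/dt = 0 with C > 0: 0.00644R* = 0.798, so R* = 124.
Substitute into dR/dt = 0: 0.454(1 - 124/343) = 0.0427C*.
The bracket is 0.639, giving C* = 0.29/0.0427 = 6.79.

R* ≈ 124, C* ≈ 6.79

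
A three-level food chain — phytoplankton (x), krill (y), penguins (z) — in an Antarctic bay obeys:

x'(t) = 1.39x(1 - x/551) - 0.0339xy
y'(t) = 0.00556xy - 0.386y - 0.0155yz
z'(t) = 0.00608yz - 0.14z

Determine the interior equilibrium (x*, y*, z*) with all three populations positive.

x* ≈ 242, y* ≈ 23, z* ≈ 61.8

From dz/dt = 0: 0.00608y* = 0.14, so y* = 23.
From dx/dt = 0: 1.39(1 - x*/551) = 0.0339·23, giving x* = 551·(1 - 0.562) = 242.
From dy/dt = 0: 0.00556·242 - 0.386 = 0.0155z*, so z* = 0.957/0.0155 = 61.8.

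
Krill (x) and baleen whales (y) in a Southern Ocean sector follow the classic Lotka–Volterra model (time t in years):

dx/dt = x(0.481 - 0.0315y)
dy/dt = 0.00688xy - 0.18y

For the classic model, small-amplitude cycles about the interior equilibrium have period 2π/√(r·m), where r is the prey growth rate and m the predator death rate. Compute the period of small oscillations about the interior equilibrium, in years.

T ≈ 21.4 years

Here r = 0.481 and m = 0.18, so r·m = 0.0866.
ω = √0.0866 = 0.294 per year, hence T = 2π/ω ≈ 21.4 years.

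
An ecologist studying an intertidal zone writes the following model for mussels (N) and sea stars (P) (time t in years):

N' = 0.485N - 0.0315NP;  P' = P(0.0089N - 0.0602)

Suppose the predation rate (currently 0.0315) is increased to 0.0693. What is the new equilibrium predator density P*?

At the interior fixed point, setting dN/dt = 0 with N > 0 fixes P* = (prey growth rate)/(NP coefficient) — independent of the other coefficients.
With the change, P* = 0.485/0.0693 = 7; it falls from 15.4.

P* ≈ 7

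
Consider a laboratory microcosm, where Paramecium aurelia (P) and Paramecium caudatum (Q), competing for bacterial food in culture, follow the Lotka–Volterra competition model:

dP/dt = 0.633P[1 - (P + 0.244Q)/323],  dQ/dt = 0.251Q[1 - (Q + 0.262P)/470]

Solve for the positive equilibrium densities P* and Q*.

Setting both brackets to zero gives the nullclines P + 0.244Q = 323 and 0.262P + Q = 470.
Substituting Q = 470 - 0.262P into the first: P(1 - 0.244·0.262) = 323 - 0.244·470.
So P* = 208/0.936 = 223, and then Q* = 470 - 0.262·223 = 412.

P* ≈ 223, Q* ≈ 412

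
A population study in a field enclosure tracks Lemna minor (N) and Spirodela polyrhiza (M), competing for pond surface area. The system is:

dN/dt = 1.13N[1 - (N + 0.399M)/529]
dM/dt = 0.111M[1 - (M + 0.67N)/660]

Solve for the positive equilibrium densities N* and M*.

Setting both brackets to zero gives the nullclines N + 0.399M = 529 and 0.67N + M = 660.
Substituting M = 660 - 0.67N into the first: N(1 - 0.399·0.67) = 529 - 0.399·660.
So N* = 266/0.733 = 363, and then M* = 660 - 0.67·363 = 417.

N* ≈ 363, M* ≈ 417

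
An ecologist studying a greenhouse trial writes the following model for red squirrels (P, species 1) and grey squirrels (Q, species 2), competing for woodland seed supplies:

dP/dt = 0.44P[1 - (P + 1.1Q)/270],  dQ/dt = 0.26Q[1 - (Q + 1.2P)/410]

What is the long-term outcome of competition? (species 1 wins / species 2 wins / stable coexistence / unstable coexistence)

species 2 excludes species 1

Compare the nullcline intercepts: K1/α12 = 270/1.1 = 245 < K2 = 410; K2/α21 = 410/1.2 = 342 > K1 = 270.
Since the inequalities point opposite ways, species 2 can invade but species 1 cannot.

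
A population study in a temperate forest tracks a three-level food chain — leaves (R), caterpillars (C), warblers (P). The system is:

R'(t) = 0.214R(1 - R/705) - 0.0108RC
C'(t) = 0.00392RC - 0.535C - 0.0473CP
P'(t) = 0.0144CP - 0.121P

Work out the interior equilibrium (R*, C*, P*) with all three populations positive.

From dP/dt = 0: 0.0144C* = 0.121, so C* = 8.4.
From dR/dt = 0: 0.214(1 - R*/705) = 0.0108·8.4, giving R* = 705·(1 - 0.424) = 406.
From dC/dt = 0: 0.00392·406 - 0.535 = 0.0473P*, so P* = 1.06/0.0473 = 22.3.

R* ≈ 406, C* ≈ 8.4, P* ≈ 22.3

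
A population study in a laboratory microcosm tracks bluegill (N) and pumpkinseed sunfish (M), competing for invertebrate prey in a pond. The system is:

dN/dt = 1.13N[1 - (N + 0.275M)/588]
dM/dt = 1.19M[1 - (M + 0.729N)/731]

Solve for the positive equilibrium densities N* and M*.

Setting both brackets to zero gives the nullclines N + 0.275M = 588 and 0.729N + M = 731.
Substituting M = 731 - 0.729N into the first: N(1 - 0.275·0.729) = 588 - 0.275·731.
So N* = 387/0.8 = 484, and then M* = 731 - 0.729·484 = 378.

N* ≈ 484, M* ≈ 378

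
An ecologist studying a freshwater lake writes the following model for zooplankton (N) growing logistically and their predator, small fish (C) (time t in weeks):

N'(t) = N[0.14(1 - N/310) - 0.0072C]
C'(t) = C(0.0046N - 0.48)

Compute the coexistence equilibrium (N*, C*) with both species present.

N* ≈ 104, C* ≈ 12.9

From dC/dt = 0 with C > 0: 0.0046N* = 0.48, so N* = 104.
Substitute into dN/dt = 0: 0.14(1 - 104/310) = 0.0072C*.
The bracket is 0.663, giving C* = 0.0929/0.0072 = 12.9.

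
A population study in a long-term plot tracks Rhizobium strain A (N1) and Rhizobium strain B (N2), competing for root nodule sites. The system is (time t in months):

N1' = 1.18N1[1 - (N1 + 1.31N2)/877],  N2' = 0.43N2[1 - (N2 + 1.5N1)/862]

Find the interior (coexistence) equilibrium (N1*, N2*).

N1* ≈ 261, N2* ≈ 470

Setting both brackets to zero gives the nullclines N1 + 1.31N2 = 877 and 1.5N1 + N2 = 862.
Substituting N2 = 862 - 1.5N1 into the first: N1(1 - 1.31·1.5) = 877 - 1.31·862.
So N1* = -252/-0.965 = 261, and then N2* = 862 - 1.5·261 = 470.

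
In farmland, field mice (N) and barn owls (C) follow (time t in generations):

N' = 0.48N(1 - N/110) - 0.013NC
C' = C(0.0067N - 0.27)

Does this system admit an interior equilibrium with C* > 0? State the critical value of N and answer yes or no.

The predator equation gives dC/dt > 0 only when N > 0.27/0.0067 = 40.3.
Without the predator, N → K = 110. Since 110 > 40.3, the predator can invade and persist.

Threshold N = 40.3; K > 40.3, so yes, the predator persists.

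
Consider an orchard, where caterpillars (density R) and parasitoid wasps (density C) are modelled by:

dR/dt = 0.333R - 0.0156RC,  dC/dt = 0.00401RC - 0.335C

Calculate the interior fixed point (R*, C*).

Set dC/dt = 0 with C > 0: 0.00401R - 0.335 = 0, so R* = 0.335/0.00401 = 83.5.
Set dR/dt = 0 with R > 0: 0.333 - 0.0156C = 0, so C* = 0.333/0.0156 = 21.3.

R* ≈ 83.5, C* ≈ 21.3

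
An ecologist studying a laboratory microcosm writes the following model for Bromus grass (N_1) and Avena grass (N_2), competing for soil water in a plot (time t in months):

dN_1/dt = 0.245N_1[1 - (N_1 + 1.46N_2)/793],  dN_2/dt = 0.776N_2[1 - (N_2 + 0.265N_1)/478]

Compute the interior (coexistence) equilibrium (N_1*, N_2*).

Setting both brackets to zero gives the nullclines N_1 + 1.46N_2 = 793 and 0.265N_1 + N_2 = 478.
Substituting N_2 = 478 - 0.265N_1 into the first: N_1(1 - 1.46·0.265) = 793 - 1.46·478.
So N_1* = 95.1/0.613 = 155, and then N_2* = 478 - 0.265·155 = 437.

N_1* ≈ 155, N_2* ≈ 437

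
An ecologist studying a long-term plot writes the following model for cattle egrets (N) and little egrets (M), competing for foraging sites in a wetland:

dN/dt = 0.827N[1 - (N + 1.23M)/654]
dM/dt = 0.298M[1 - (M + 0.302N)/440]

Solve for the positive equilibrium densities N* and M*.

Setting both brackets to zero gives the nullclines N + 1.23M = 654 and 0.302N + M = 440.
Substituting M = 440 - 0.302N into the first: N(1 - 1.23·0.302) = 654 - 1.23·440.
So N* = 113/0.629 = 179, and then M* = 440 - 0.302·179 = 386.

N* ≈ 179, M* ≈ 386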